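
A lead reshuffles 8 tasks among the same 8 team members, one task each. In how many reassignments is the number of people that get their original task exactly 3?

Pick the 3 fixed positions: C(8,3) = 56 ways.
The other 5 form a derangement: !5 = 44.
Total: 56 × 44 = 2464.

2464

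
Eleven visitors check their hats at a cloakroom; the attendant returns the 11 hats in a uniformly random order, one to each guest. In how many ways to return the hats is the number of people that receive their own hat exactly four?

611820

Choose which 4 of the 11 are fixed: C(11,4) = 330.
The other 7 form a derangement: !7 = 1854.
Total: 330 × 1854 = 611820.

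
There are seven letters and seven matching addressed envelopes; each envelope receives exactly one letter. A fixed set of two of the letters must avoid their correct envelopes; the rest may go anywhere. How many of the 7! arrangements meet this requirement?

Let A_j be the event that the j-th constrained one is fixed. By inclusion-exclusion over the 2 events:
Σ_{j=0}^{2} (-1)^j C(2,j)(7-j)!
= C(2,0)·7! - C(2,1)·6! + C(2,2)·5!
= 5040 - 1440 + 120
= 3720

3720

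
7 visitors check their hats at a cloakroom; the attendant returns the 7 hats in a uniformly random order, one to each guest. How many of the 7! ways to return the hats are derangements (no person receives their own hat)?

The subfactorial !7 = [7!/e] (nearest integer).
7! = 5040, and 5040/e ≈ 1854.11, so !7 = 1854.

1854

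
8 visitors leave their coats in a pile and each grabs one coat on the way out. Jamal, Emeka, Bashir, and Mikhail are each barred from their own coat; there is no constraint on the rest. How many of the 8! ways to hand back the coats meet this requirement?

Inclusion-exclusion on the 4 forbidden self-matches:
Σ_{j=0}^{4} (-1)^j C(4,j)(8-j)!
= C(4,0)·8! - C(4,1)·7! + C(4,2)·6! - C(4,3)·5! + C(4,4)·4!
= 40320 - 20160 + 4320 - 480 + 24
= 24024

24024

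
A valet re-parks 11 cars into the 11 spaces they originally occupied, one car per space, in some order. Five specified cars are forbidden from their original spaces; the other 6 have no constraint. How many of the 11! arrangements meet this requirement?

25022880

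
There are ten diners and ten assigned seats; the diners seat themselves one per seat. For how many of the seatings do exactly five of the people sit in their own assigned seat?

Pick the 5 fixed positions: C(10,5) = 252 ways.
The remaining 5 must be deranged: !5 = 44.
Total: 252 × 44 = 11088.

11088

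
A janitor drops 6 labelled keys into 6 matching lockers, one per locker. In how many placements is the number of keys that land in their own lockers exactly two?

135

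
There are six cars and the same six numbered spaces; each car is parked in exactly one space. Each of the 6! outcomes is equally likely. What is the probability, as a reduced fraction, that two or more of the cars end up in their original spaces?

Favorable outcomes: Σ_{i≥2} C(6,i)·!(6-i) = 15·9 + 20·2 + 15·1 + 6·0 + 1·1 = 191.
Total outcomes: 6! = 720.
Probability = 191/720 = 191/720.

191/720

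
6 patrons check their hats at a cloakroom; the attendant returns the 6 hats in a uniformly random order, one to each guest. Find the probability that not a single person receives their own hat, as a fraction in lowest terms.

53/144

Favorable outcomes: !6 = 265.
Total outcomes: 6! = 720.
Probability = 265/720 = 53/144.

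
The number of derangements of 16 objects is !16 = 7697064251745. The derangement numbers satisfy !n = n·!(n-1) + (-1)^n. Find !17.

130850092279664

!17 = 17·7697064251745 - 1 = 130850092279664.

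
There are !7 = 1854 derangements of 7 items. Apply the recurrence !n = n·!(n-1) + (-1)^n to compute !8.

!8 = 8·1854 + 1 = 14833.

14833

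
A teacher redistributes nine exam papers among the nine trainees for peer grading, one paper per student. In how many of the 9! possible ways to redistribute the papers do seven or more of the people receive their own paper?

37

# with exactly i fixed is C(9,i)·!(9-i); sum over i=7..9:
  i=7: C(9,7)·!2 = 36·1 = 36
  i=8: C(9,8)·!1 = 9·0 = 0
  i=9: C(9,9)·!0 = 1·1 = 1
Total = 37.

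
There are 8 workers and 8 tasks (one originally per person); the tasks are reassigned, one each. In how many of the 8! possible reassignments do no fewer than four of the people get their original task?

771

# with exactly i fixed is C(8,i)·!(8-i); sum over i=4..8:
  i=4: C(8,4)·!4 = 70·9 = 630
  i=5: C(8,5)·!3 = 56·2 = 112
  i=6: C(8,6)·!2 = 28·1 = 28
  i=7: C(8,7)·!1 = 8·0 = 0
  i=8: C(8,8)·!0 = 1·1 = 1
Total = 771.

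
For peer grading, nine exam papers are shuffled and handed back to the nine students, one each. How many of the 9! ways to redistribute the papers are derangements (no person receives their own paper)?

!9 is the nearest integer to 9!/e.
9! = 362880, and 362880/e ≈ 133496.09, so !9 = 133496.

133496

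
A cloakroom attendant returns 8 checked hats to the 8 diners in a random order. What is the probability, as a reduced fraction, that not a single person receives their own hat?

Favorable outcomes: !8 = 14833.
Total outcomes: 8! = 40320.
Probability = 14833/40320 = 2119/5760.

2119/5760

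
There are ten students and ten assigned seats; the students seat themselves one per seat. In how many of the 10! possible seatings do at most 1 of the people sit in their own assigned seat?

Sum C(10,i)·!(10-i) for i = 0..1:
  i=0: C(10,0)·!10 = 1·1334961 = 1334961
  i=1: C(10,1)·!9 = 10·133496 = 1334960
Total = 2669921.

2669921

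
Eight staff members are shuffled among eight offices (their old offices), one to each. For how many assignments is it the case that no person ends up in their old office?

14833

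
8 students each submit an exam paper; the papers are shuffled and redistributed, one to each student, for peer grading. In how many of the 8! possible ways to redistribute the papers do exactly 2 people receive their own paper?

7420

Choose which 2 of the 8 are fixed: C(8,2) = 28.
The other 6 form a derangement: !6 = 265.
Total: 28 × 265 = 7420.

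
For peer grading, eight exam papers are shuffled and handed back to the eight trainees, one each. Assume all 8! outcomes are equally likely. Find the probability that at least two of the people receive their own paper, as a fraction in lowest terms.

2131/8064

Favorable outcomes: Σ_{i≥2} C(8,i)·!(8-i) = 28·265 + 56·44 + 70·9 + 56·2 + 28·1 + 8·0 + 1·1 = 10655.
Total outcomes: 8! = 40320.
Probability = 10655/40320 = 2131/8064.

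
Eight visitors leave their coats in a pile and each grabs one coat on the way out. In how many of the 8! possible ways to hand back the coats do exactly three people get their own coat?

Choose which 3 of the 8 are fixed: C(8,3) = 56.
The other 5 form a derangement: !5 = 44.
Total: 56 × 44 = 2464.

2464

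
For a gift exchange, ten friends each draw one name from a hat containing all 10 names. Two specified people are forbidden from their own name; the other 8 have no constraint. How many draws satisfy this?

Inclusion-exclusion on the 2 forbidden self-matches:
Σ_{j=0}^{2} (-1)^j C(2,j)(10-j)!
= C(2,0)·10! - C(2,1)·9! + C(2,2)·8!
= 3628800 - 725760 + 40320
= 2943360

2943360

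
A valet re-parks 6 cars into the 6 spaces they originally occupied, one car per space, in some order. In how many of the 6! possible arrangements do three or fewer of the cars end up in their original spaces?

# with exactly i fixed is C(6,i)·!(6-i); sum over i=0..3:
  i=0: C(6,0)·!6 = 1·265 = 265
  i=1: C(6,1)·!5 = 6·44 = 264
  i=2: C(6,2)·!4 = 15·9 = 135
  i=3: C(6,3)·!3 = 20·2 = 40
Total = 704.

704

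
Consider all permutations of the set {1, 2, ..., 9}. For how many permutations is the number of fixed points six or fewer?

# with exactly i fixed is C(9,i)·!(9-i); sum over i=0..6:
  i=0: C(9,0)·!9 = 1·133496 = 133496
  i=1: C(9,1)·!8 = 9·14833 = 133497
  i=2: C(9,2)·!7 = 36·1854 = 66744
  i=3: C(9,3)·!6 = 84·265 = 22260
  i=4: C(9,4)·!5 = 126·44 = 5544
  i=5: C(9,5)·!4 = 126·9 = 1134
  i=6: C(9,6)·!3 = 84·2 = 168
Total = 362843.

362843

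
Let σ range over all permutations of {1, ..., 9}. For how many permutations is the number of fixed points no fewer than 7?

37

Sum C(9,i)·!(9-i) for i = 7..9:
  i=7: C(9,7)·!2 = 36·1 = 36
  i=8: C(9,8)·!1 = 9·0 = 0
  i=9: C(9,9)·!0 = 1·1 = 1
Total = 37.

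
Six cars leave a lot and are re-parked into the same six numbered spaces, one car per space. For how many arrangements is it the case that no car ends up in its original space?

The number of derangements of 6 is !6 = Σ_{k=0}^{6} (-1)^k·6!/k!
= 6! - 6!/1! + 6!/2! - 6!/3! + 6!/4! - 6!/5! + 6!/6!
= 720 - 720 + 360 - 120 + 30 - 6 + 1
= 265

265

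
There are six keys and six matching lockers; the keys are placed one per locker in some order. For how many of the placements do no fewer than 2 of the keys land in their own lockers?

191

# with exactly i fixed is C(6,i)·!(6-i); sum over i=2..6:
  i=2: C(6,2)·!4 = 15·9 = 135
  i=3: C(6,3)·!3 = 20·2 = 40
  i=4: C(6,4)·!2 = 15·1 = 15
  i=5: C(6,5)·!1 = 6·0 = 0
  i=6: C(6,6)·!0 = 1·1 = 1
Total = 191.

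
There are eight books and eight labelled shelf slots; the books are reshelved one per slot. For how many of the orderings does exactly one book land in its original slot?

14832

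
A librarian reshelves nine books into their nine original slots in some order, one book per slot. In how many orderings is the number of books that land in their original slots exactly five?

1134

Choose which 5 of the 9 are fixed: C(9,5) = 126.
The remaining 4 must be deranged: !4 = 9.
Total: 126 × 9 = 1134.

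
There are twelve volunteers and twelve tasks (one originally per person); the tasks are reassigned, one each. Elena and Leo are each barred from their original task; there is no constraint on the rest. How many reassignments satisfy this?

Inclusion-exclusion on the 2 forbidden self-matches:
Σ_{j=0}^{2} (-1)^j C(2,j)(12-j)!
= C(2,0)·12! - C(2,1)·11! + C(2,2)·10!
= 479001600 - 79833600 + 3628800
= 402796800

402796800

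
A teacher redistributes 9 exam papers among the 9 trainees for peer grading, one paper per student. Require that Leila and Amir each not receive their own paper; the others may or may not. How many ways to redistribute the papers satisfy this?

Let A_j be the event that the j-th constrained one is fixed. By inclusion-exclusion over the 2 events:
Σ_{j=0}^{2} (-1)^j C(2,j)(9-j)!
= C(2,0)·9! - C(2,1)·8! + C(2,2)·7!
= 362880 - 80640 + 5040
= 287280

287280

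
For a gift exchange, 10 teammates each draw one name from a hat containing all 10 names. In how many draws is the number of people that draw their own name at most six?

Sum C(10,i)·!(10-i) for i = 0..6:
  i=0: C(10,0)·!10 = 1·1334961 = 1334961
  i=1: C(10,1)·!9 = 10·133496 = 1334960
  i=2: C(10,2)·!8 = 45·14833 = 667485
  i=3: C(10,3)·!7 = 120·1854 = 222480
  i=4: C(10,4)·!6 = 210·265 = 55650
  i=5: C(10,5)·!5 = 252·44 = 11088
  i=6: C(10,6)·!4 = 210·9 = 1890
Total = 3628514.

3628514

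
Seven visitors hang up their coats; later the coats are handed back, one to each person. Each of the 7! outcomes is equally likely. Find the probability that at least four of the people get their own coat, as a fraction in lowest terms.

23/1260

Favorable outcomes: Σ_{i≥4} C(7,i)·!(7-i) = 35·2 + 21·1 + 7·0 + 1·1 = 92.
Total outcomes: 7! = 5040.
Probability = 92/5040 = 23/1260.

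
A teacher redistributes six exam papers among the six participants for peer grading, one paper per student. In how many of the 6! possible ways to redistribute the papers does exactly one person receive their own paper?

Pick the single fixed position: C(6,1) = 6 ways.
The other 5 form a derangement: !5 = 44.
Total: 6 × 44 = 264.

264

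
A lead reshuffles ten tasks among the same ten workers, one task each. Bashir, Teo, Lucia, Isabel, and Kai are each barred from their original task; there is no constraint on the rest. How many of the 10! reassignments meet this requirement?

Inclusion-exclusion on the 5 forbidden self-matches:
Σ_{j=0}^{5} (-1)^j C(5,j)(10-j)!
= C(5,0)·10! - C(5,1)·9! + C(5,2)·8! - C(5,3)·7! + C(5,4)·6! - C(5,5)·5!
= 3628800 - 1814400 + 403200 - 50400 + 3600 - 120
= 2170680

2170680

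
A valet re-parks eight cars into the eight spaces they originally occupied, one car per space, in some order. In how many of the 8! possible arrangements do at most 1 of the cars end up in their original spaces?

29665

Sum C(8,i)·!(8-i) for i = 0..1:
  i=0: C(8,0)·!8 = 1·14833 = 14833
  i=1: C(8,1)·!7 = 8·1854 = 14832
Total = 29665.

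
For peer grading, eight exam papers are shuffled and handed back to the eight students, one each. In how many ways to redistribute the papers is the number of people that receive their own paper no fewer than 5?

141

Sum C(8,i)·!(8-i) for i = 5..8:
  i=5: C(8,5)·!3 = 56·2 = 112
  i=6: C(8,6)·!2 = 28·1 = 28
  i=7: C(8,7)·!1 = 8·0 = 0
  i=8: C(8,8)·!0 = 1·1 = 1
Total = 141.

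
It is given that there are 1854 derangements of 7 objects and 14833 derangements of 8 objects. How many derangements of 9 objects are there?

D_9 = (9-1)·(D_8 + D_7) = 8·(14833 + 1854) = 8·16687 = 133496.

133496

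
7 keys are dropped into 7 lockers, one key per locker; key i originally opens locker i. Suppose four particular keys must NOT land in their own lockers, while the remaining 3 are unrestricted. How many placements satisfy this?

Let A_j be the event that the j-th constrained one is fixed. By inclusion-exclusion over the 4 events:
Σ_{j=0}^{4} (-1)^j C(4,j)(7-j)!
= C(4,0)·7! - C(4,1)·6! + C(4,2)·5! - C(4,3)·4! + C(4,4)·3!
= 5040 - 2880 + 720 - 96 + 6
= 2790

2790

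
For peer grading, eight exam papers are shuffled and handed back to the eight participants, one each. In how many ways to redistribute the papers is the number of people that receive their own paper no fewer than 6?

# with exactly i fixed is C(8,i)·!(8-i); sum over i=6..8:
  i=6: C(8,6)·!2 = 28·1 = 28
  i=7: C(8,7)·!1 = 8·0 = 0
  i=8: C(8,8)·!0 = 1·1 = 1
Total = 29.

29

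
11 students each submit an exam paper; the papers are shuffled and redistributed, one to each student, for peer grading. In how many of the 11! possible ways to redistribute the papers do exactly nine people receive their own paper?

55

Choose which 9 of the 11 are fixed: C(11,9) = 55.
The remaining 2 must be deranged: !2 = 1.
Total: 55 × 1 = 55.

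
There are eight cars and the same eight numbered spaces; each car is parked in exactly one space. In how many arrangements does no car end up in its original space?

14833

By inclusion-exclusion, !8 = Σ (-1)^k · 8!/k! for k=0..8
= 8! - 8!/1! + 8!/2! - 8!/3! + 8!/4! - 8!/5! + 8!/6! - 8!/7! + 8!/8!
= 40320 - 40320 + 20160 - 6720 + 1680 - 336 + 56 - 8 + 1
= 14833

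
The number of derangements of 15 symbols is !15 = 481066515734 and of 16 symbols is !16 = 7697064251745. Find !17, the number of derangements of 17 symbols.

!17 = (17-1)·(!16 + !15) = 16·(7697064251745 + 481066515734) = 16·8178130767479 = 130850092279664.

130850092279664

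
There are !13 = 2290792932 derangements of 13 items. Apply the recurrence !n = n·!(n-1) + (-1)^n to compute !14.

32071101049

!14 = 14·2290792932 + 1 = 32071101049.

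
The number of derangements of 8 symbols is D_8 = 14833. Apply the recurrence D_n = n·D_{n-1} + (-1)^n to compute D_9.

D_9 = 9·14833 - 1 = 133496.

133496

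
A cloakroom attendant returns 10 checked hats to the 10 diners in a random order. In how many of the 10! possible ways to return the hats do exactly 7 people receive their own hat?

240

Choose which 7 of the 10 are fixed: C(10,7) = 120.
The other 3 form a derangement: !3 = 2.
Total: 120 × 2 = 240.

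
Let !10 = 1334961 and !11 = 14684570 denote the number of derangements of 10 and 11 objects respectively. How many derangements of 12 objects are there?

!12 = (12-1)·(!11 + !10) = 11·(14684570 + 1334961) = 11·16019531 = 176214841.

176214841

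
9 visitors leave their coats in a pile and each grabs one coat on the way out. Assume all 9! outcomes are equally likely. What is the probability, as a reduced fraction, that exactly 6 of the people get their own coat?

1/2160

Favorable outcomes: C(9,6)·!3 = 84·2 = 168.
Total outcomes: 9! = 362880.
Probability = 168/362880 = 1/2160.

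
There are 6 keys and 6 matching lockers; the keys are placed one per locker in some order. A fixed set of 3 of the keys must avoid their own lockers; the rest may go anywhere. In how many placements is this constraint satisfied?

426

Inclusion-exclusion on the 3 forbidden self-matches:
Σ_{j=0}^{3} (-1)^j C(3,j)(6-j)!
= C(3,0)·6! - C(3,1)·5! + C(3,2)·4! - C(3,3)·3!
= 720 - 360 + 72 - 6
= 426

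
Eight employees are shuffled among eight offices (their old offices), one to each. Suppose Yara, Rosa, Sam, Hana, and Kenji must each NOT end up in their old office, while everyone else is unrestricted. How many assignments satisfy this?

21234

Let A_j be the event that the j-th constrained one is fixed. By inclusion-exclusion over the 5 events:
Σ_{j=0}^{5} (-1)^j C(5,j)(8-j)!
= C(5,0)·8! - C(5,1)·7! + C(5,2)·6! - C(5,3)·5! + C(5,4)·4! - C(5,5)·3!
= 40320 - 25200 + 7200 - 1200 + 120 - 6
= 21234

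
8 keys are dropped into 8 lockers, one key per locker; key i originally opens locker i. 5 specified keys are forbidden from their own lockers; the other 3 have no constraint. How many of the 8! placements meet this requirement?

21234

Inclusion-exclusion on the 5 forbidden self-matches:
Σ_{j=0}^{5} (-1)^j C(5,j)(8-j)!
= C(5,0)·8! - C(5,1)·7! + C(5,2)·6! - C(5,3)·5! + C(5,4)·4! - C(5,5)·3!
= 40320 - 25200 + 7200 - 1200 + 120 - 6
= 21234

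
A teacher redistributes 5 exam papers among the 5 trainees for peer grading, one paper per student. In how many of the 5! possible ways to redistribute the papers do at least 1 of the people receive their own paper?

76

Sum C(5,i)·!(5-i) for i = 1..5:
  i=1: C(5,1)·!4 = 5·9 = 45
  i=2: C(5,2)·!3 = 10·2 = 20
  i=3: C(5,3)·!2 = 10·1 = 10
  i=4: C(5,4)·!1 = 5·0 = 0
  i=5: C(5,5)·!0 = 1·1 = 1
Total = 76.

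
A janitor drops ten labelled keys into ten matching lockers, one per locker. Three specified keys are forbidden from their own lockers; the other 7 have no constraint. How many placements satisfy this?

Let A_j be the event that the j-th constrained one is fixed. By inclusion-exclusion over the 3 events:
Σ_{j=0}^{3} (-1)^j C(3,j)(10-j)!
= C(3,0)·10! - C(3,1)·9! + C(3,2)·8! - C(3,3)·7!
= 3628800 - 1088640 + 120960 - 5040
= 2656080

2656080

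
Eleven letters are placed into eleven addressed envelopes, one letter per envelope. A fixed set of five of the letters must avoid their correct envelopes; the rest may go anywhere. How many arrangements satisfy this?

25022880

Inclusion-exclusion on the 5 forbidden self-matches:
Σ_{j=0}^{5} (-1)^j C(5,j)(11-j)!
= C(5,0)·11! - C(5,1)·10! + C(5,2)·9! - C(5,3)·8! + C(5,4)·7! - C(5,5)·6!
= 39916800 - 18144000 + 3628800 - 403200 + 25200 - 720
= 25022880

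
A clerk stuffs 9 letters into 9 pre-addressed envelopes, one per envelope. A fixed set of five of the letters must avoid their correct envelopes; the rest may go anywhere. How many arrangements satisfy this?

205056

Let A_j be the event that the j-th constrained one is fixed. By inclusion-exclusion over the 5 events:
Σ_{j=0}^{5} (-1)^j C(5,j)(9-j)!
= C(5,0)·9! - C(5,1)·8! + C(5,2)·7! - C(5,3)·6! + C(5,4)·5! - C(5,5)·4!
= 362880 - 201600 + 50400 - 7200 + 600 - 24
= 205056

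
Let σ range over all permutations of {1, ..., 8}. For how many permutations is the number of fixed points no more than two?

37085

Sum C(8,i)·!(8-i) for i = 0..2:
  i=0: C(8,0)·!8 = 1·14833 = 14833
  i=1: C(8,1)·!7 = 8·1854 = 14832
  i=2: C(8,2)·!6 = 28·265 = 7420
Total = 37085.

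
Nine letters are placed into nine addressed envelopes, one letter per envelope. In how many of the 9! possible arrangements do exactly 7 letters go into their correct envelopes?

Pick the 7 fixed positions: C(9,7) = 36 ways.
The other 2 form a derangement: !2 = 1.
Total: 36 × 1 = 36.

36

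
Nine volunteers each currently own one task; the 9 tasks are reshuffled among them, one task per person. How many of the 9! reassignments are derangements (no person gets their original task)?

133496

Recurrence: !9 = 9·!8 + (-1)^9.
!9 = 9·14833 - 1 = 133496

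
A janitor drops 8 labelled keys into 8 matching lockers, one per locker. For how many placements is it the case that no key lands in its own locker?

14833

Recurrence: !8 = 7·(!7 + !6).
!8 = 7·(1854 + 265) = 7·2119 = 14833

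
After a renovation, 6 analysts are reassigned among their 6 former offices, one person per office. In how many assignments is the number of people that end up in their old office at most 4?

719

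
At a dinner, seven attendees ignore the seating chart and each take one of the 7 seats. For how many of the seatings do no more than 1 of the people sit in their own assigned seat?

# with exactly i fixed is C(7,i)·!(7-i); sum over i=0..1:
  i=0: C(7,0)·!7 = 1·1854 = 1854
  i=1: C(7,1)·!6 = 7·265 = 1855
Total = 3709.

3709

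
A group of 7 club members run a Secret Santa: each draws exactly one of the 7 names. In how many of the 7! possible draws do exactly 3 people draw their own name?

315

Pick the 3 fixed positions: C(7,3) = 35 ways.
The other 4 form a derangement: !4 = 9.
Total: 35 × 9 = 315.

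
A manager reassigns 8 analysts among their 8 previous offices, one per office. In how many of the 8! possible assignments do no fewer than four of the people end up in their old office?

771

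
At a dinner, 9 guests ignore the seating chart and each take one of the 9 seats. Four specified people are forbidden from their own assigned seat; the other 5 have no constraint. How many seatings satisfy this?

229080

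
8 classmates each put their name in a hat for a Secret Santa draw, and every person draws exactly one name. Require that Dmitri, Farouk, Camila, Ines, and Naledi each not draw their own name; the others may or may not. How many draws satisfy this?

Inclusion-exclusion on the 5 forbidden self-matches:
Σ_{j=0}^{5} (-1)^j C(5,j)(8-j)!
= C(5,0)·8! - C(5,1)·7! + C(5,2)·6! - C(5,3)·5! + C(5,4)·4! - C(5,5)·3!
= 40320 - 25200 + 7200 - 1200 + 120 - 6
= 21234

21234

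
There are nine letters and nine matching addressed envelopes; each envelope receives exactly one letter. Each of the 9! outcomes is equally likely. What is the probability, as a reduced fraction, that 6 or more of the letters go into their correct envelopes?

41/72576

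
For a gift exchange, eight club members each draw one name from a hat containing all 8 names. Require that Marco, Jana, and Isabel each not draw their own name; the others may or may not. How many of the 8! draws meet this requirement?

27240

Let A_j be the event that the j-th constrained one is fixed. By inclusion-exclusion over the 3 events:
Σ_{j=0}^{3} (-1)^j C(3,j)(8-j)!
= C(3,0)·8! - C(3,1)·7! + C(3,2)·6! - C(3,3)·5!
= 40320 - 15120 + 2160 - 120
= 27240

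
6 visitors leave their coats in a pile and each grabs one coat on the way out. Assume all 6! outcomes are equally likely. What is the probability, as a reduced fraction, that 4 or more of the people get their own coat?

1/45

Favorable outcomes: Σ_{i≥4} C(6,i)·!(6-i) = 15·1 + 6·0 + 1·1 = 16.
Total outcomes: 6! = 720.
Probability = 16/720 = 1/45.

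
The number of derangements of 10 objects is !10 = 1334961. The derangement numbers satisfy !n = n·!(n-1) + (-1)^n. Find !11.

14684570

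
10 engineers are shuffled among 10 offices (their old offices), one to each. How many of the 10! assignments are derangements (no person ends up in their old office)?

1334961

!10 is the nearest integer to 10!/e.
10! = 3628800, and 3628800/e ≈ 1334960.92, so !10 = 1334961.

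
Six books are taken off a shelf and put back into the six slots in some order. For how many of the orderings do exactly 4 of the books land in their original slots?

15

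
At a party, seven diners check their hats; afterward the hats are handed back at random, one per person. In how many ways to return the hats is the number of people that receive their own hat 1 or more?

Sum C(7,i)·!(7-i) for i = 1..7:
  i=1: C(7,1)·!6 = 7·265 = 1855
  i=2: C(7,2)·!5 = 21·44 = 924
  i=3: C(7,3)·!4 = 35·9 = 315
  i=4: C(7,4)·!3 = 35·2 = 70
  i=5: C(7,5)·!2 = 21·1 = 21
  i=6: C(7,6)·!1 = 7·0 = 0
  i=7: C(7,7)·!0 = 1·1 = 1
Total = 3186.

3186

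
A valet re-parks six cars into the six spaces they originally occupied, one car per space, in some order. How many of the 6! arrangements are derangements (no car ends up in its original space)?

265

The number of derangements of 6 is !6 = Σ_{k=0}^{6} (-1)^k·6!/k!
= 6! - 6!/1! + 6!/2! - 6!/3! + 6!/4! - 6!/5! + 6!/6!
= 720 - 720 + 360 - 120 + 30 - 6 + 1
= 265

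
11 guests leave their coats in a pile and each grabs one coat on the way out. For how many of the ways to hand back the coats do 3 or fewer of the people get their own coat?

39158866

# with exactly i fixed is C(11,i)·!(11-i); sum over i=0..3:
  i=0: C(11,0)·!11 = 1·14684570 = 14684570
  i=1: C(11,1)·!10 = 11·1334961 = 14684571
  i=2: C(11,2)·!9 = 55·133496 = 7342280
  i=3: C(11,3)·!8 = 165·14833 = 2447445
Total = 39158866.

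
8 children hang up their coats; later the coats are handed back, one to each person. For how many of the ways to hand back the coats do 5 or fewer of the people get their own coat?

40291

# with exactly i fixed is C(8,i)·!(8-i); sum over i=0..5:
  i=0: C(8,0)·!8 = 1·14833 = 14833
  i=1: C(8,1)·!7 = 8·1854 = 14832
  i=2: C(8,2)·!6 = 28·265 = 7420
  i=3: C(8,3)·!5 = 56·44 = 2464
  i=4: C(8,4)·!4 = 70·9 = 630
  i=5: C(8,5)·!3 = 56·2 = 112
Total = 40291.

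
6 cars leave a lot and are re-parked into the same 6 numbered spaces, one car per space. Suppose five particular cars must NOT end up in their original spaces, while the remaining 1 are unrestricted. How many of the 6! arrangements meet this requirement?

309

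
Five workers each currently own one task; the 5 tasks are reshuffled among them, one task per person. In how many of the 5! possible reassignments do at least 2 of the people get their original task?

# with exactly i fixed is C(5,i)·!(5-i); sum over i=2..5:
  i=2: C(5,2)·!3 = 10·2 = 20
  i=3: C(5,3)·!2 = 10·1 = 10
  i=4: C(5,4)·!1 = 5·0 = 0
  i=5: C(5,5)·!0 = 1·1 = 1
Total = 31.

31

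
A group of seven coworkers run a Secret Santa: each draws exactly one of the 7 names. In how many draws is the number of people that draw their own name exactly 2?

924

Choose which 2 of the 7 are fixed: C(7,2) = 21.
The remaining 5 must be deranged: !5 = 44.
Total: 21 × 44 = 924.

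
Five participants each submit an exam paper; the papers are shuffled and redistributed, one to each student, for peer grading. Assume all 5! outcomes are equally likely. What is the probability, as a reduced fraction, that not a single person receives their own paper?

11/30

Favorable outcomes: !5 = 44.
Total outcomes: 5! = 120.
Probability = 44/120 = 11/30.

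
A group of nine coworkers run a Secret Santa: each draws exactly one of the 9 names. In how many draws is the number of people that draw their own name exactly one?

133497

Pick the single fixed position: C(9,1) = 9 ways.
The other 8 form a derangement: !8 = 14833.
Total: 9 × 14833 = 133497.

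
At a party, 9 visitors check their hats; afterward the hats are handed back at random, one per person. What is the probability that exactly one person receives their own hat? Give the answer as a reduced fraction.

Favorable outcomes: C(9,1)·!8 = 9·14833 = 133497.
Total outcomes: 9! = 362880.
Probability = 133497/362880 = 2119/5760.

2119/5760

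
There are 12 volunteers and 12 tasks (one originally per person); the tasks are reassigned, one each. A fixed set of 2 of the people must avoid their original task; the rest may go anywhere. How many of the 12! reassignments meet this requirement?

402796800

Let A_j be the event that the j-th constrained one is fixed. By inclusion-exclusion over the 2 events:
Σ_{j=0}^{2} (-1)^j C(2,j)(12-j)!
= C(2,0)·12! - C(2,1)·11! + C(2,2)·10!
= 479001600 - 79833600 + 3628800
= 402796800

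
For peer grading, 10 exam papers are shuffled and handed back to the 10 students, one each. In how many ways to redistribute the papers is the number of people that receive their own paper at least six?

2176

Sum C(10,i)·!(10-i) for i = 6..10:
  i=6: C(10,6)·!4 = 210·9 = 1890
  i=7: C(10,7)·!3 = 120·2 = 240
  i=8: C(10,8)·!2 = 45·1 = 45
  i=9: C(10,9)·!1 = 10·0 = 0
  i=10: C(10,10)·!0 = 1·1 = 1
Total = 2176.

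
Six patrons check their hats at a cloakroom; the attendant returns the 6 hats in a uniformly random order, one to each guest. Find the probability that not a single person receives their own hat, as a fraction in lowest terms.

53/144

Favorable outcomes: !6 = 265.
Total outcomes: 6! = 720.
Probability = 265/720 = 53/144.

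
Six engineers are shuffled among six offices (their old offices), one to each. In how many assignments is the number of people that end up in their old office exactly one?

264

Choose which one of the 6 is fixed: C(6,1) = 6.
The remaining 5 must be deranged: !5 = 44.
Total: 6 × 44 = 264.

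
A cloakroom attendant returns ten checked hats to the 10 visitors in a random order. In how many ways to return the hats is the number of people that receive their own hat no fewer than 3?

291394

# with exactly i fixed is C(10,i)·!(10-i); sum over i=3..10:
  i=3: C(10,3)·!7 = 120·1854 = 222480
  i=4: C(10,4)·!6 = 210·265 = 55650
  i=5: C(10,5)·!5 = 252·44 = 11088
  i=6: C(10,6)·!4 = 210·9 = 1890
  i=7: C(10,7)·!3 = 120·2 = 240
  i=8: C(10,8)·!2 = 45·1 = 45
  i=9: C(10,9)·!1 = 10·0 = 0
  i=10: C(10,10)·!0 = 1·1 = 1
Total = 291394.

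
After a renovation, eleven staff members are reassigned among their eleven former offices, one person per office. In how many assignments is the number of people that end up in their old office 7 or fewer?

39916414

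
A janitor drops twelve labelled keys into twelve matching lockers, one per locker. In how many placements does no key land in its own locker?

!12 = 12! · Σ_{k=0}^{12} (-1)^k/k!
= 12! - 12!/1! + 12!/2! - 12!/3! + 12!/4! - 12!/5! + 12!/6! - 12!/7! + 12!/8! - 12!/9! + 12!/10! - 12!/11! + 12!/12!
= 479001600 - 479001600 + 239500800 - 79833600 + 19958400 - 3991680 + 665280 - 95040 + 11880 - 1320 + 132 - 12 + 1
= 176214841

176214841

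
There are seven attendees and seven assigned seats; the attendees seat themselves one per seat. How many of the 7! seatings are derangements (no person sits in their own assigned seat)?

1854

By inclusion-exclusion, !7 = Σ (-1)^k · 7!/k! for k=0..7
= 7! - 7!/1! + 7!/2! - 7!/3! + 7!/4! - 7!/5! + 7!/6! - 7!/7!
= 5040 - 5040 + 2520 - 840 + 210 - 42 + 7 - 1
= 1854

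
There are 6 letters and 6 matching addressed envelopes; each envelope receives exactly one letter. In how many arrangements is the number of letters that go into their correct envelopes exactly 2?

Choose which 2 of the 6 are fixed: C(6,2) = 15.
The other 4 form a derangement: !4 = 9.
Total: 15 × 9 = 135.

135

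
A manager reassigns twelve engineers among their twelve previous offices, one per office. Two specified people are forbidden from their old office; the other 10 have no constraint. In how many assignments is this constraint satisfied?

402796800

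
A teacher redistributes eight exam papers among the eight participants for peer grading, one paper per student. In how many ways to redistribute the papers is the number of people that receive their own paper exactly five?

112

Pick the 5 fixed positions: C(8,5) = 56 ways.
The other 3 form a derangement: !3 = 2.
Total: 56 × 2 = 112.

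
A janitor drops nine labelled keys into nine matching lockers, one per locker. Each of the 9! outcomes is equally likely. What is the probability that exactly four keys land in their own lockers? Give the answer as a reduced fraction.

Favorable outcomes: C(9,4)·!5 = 126·44 = 5544.
Total outcomes: 9! = 362880.
Probability = 5544/362880 = 11/720.

11/720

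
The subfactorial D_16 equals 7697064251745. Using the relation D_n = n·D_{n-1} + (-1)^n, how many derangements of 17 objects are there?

130850092279664

D_17 = 17·7697064251745 - 1 = 130850092279664.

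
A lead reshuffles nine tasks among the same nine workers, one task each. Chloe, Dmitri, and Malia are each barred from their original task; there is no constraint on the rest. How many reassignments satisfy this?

Inclusion-exclusion on the 3 forbidden self-matches:
Σ_{j=0}^{3} (-1)^j C(3,j)(9-j)!
= C(3,0)·9! - C(3,1)·8! + C(3,2)·7! - C(3,3)·6!
= 362880 - 120960 + 15120 - 720
= 256320

256320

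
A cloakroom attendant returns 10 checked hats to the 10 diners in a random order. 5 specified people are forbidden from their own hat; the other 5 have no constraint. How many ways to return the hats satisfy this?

2170680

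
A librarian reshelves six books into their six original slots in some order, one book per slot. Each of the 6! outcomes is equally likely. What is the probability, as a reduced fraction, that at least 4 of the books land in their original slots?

1/45

Favorable outcomes: Σ_{i≥4} C(6,i)·!(6-i) = 15·1 + 6·0 + 1·1 = 16.
Total outcomes: 6! = 720.
Probability = 16/720 = 1/45.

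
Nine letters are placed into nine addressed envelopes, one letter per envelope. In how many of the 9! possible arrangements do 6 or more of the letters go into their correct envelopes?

205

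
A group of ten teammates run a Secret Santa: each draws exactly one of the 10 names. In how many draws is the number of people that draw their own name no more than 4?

3615536

# with exactly i fixed is C(10,i)·!(10-i); sum over i=0..4:
  i=0: C(10,0)·!10 = 1·1334961 = 1334961
  i=1: C(10,1)·!9 = 10·133496 = 1334960
  i=2: C(10,2)·!8 = 45·14833 = 667485
  i=3: C(10,3)·!7 = 120·1854 = 222480
  i=4: C(10,4)·!6 = 210·265 = 55650
Total = 3615536.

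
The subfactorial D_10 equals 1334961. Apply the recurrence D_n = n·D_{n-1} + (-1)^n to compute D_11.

D_11 = 11·1334961 - 1 = 14684570.

14684570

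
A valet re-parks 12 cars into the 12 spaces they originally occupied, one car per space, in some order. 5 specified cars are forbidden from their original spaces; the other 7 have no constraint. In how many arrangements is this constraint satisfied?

Let A_j be the event that the j-th constrained one is fixed. By inclusion-exclusion over the 5 events:
Σ_{j=0}^{5} (-1)^j C(5,j)(12-j)!
= C(5,0)·12! - C(5,1)·11! + C(5,2)·10! - C(5,3)·9! + C(5,4)·8! - C(5,5)·7!
= 479001600 - 199584000 + 36288000 - 3628800 + 201600 - 5040
= 312273360

312273360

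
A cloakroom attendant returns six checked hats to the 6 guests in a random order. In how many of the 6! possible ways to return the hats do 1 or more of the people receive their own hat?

455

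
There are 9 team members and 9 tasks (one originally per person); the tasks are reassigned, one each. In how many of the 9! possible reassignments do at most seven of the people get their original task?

362879

# with exactly i fixed is C(9,i)·!(9-i); sum over i=0..7:
  i=0: C(9,0)·!9 = 1·133496 = 133496
  i=1: C(9,1)·!8 = 9·14833 = 133497
  i=2: C(9,2)·!7 = 36·1854 = 66744
  i=3: C(9,3)·!6 = 84·265 = 22260
  i=4: C(9,4)·!5 = 126·44 = 5544
  i=5: C(9,5)·!4 = 126·9 = 1134
  i=6: C(9,6)·!3 = 84·2 = 168
  i=7: C(9,7)·!2 = 36·1 = 36
Total = 362879.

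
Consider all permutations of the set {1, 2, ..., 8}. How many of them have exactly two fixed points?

Pick the 2 fixed positions: C(8,2) = 28 ways.
The remaining 6 must be deranged: !6 = 265.
Total: 28 × 265 = 7420.

7420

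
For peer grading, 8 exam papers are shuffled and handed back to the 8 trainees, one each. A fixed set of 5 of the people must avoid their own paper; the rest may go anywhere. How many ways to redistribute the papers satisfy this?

Inclusion-exclusion on the 5 forbidden self-matches:
Σ_{j=0}^{5} (-1)^j C(5,j)(8-j)!
= C(5,0)·8! - C(5,1)·7! + C(5,2)·6! - C(5,3)·5! + C(5,4)·4! - C(5,5)·3!
= 40320 - 25200 + 7200 - 1200 + 120 - 6
= 21234

21234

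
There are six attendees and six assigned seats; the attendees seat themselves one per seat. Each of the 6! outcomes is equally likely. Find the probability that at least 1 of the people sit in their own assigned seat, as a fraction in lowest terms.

Favorable outcomes: Σ_{i≥1} C(6,i)·!(6-i) = 6·44 + 15·9 + 20·2 + 15·1 + 6·0 + 1·1 = 455.
Total outcomes: 6! = 720.
Probability = 455/720 = 91/144.

91/144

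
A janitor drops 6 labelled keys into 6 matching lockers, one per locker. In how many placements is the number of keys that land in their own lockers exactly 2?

Pick the 2 fixed positions: C(6,2) = 15 ways.
The remaining 4 must be deranged: !4 = 9.
Total: 15 × 9 = 135.

135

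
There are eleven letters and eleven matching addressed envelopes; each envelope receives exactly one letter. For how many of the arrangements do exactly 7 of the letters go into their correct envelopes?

Choose which 7 of the 11 are fixed: C(11,7) = 330.
The other 4 form a derangement: !4 = 9.
Total: 330 × 9 = 2970.

2970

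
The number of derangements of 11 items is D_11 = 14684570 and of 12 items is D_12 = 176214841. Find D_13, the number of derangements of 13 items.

2290792932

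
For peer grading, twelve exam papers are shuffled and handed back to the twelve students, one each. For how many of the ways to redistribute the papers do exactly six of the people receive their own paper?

Pick the 6 fixed positions: C(12,6) = 924 ways.
The remaining 6 must be deranged: !6 = 265.
Total: 924 × 265 = 244860.

244860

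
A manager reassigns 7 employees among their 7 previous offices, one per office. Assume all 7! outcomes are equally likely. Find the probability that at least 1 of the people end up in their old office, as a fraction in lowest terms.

177/280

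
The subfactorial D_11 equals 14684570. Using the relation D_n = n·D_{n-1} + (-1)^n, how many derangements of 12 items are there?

176214841

D_12 = 12·14684570 + 1 = 176214841.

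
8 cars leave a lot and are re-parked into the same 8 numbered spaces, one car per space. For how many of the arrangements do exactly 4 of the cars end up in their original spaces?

630

Choose which 4 of the 8 are fixed: C(8,4) = 70.
The remaining 4 must be deranged: !4 = 9.
Total: 70 × 9 = 630.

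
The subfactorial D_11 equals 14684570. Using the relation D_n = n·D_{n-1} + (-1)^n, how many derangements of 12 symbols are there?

176214841

D_12 = 12·14684570 + 1 = 176214841.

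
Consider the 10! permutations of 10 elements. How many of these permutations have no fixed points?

1334961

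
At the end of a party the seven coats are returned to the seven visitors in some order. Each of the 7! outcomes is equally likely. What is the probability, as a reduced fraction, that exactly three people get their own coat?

1/16

Favorable outcomes: C(7,3)·!4 = 35·9 = 315.
Total outcomes: 7! = 5040.
Probability = 315/5040 = 1/16.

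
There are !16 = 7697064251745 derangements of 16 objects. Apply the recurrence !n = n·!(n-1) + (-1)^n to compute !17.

130850092279664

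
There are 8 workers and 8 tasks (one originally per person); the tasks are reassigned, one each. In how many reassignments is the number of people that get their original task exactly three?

Pick the 3 fixed positions: C(8,3) = 56 ways.
The remaining 5 must be deranged: !5 = 44.
Total: 56 × 44 = 2464.

2464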